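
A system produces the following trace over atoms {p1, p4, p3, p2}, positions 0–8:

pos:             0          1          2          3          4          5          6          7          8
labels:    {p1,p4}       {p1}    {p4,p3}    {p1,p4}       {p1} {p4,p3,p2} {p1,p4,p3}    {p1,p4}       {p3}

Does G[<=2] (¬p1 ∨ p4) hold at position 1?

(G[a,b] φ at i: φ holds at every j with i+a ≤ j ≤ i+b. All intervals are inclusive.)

Does not hold

Check (¬p1 ∨ p4) at every j in [1,3]:
  j=1: false
  j=2: true
  j=3: true
Fails at j=1 → formula fails.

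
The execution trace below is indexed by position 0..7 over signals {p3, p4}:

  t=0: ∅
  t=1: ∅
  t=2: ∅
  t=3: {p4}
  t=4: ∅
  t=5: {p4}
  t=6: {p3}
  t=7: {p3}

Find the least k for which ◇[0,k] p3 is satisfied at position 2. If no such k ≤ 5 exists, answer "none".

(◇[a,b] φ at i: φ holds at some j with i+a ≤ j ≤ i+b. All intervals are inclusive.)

4

Scan j = 2,3,… for p3:
  j=2: fails
  j=3: fails
  j=4: fails
  j=5: fails
  j=6: holds
First hit at j=6, so smallest k = 6-2 = 4.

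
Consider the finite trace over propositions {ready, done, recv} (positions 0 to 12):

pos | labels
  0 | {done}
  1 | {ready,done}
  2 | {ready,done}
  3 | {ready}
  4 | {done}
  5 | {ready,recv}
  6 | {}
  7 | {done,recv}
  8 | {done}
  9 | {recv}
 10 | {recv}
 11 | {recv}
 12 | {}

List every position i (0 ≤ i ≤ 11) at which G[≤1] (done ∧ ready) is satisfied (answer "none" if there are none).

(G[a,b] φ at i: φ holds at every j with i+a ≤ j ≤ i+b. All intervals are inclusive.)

1

Evaluate at each i in [0,11]:
  i=0: ✗ (fails at j=0)
  i=1: ✓ (all of [1,2])
  i=2: ✗ (fails at j=3)
  i=3: ✗ (fails at j=3)
  i=4: ✗ (fails at j=4)
  i=5: ✗ (fails at j=5)
  i=6: ✗ (fails at j=6)
  i=7: ✗ (fails at j=7)
  i=8: ✗ (fails at j=8)
  i=9: ✗ (fails at j=9)
  i=10: ✗ (fails at j=10)
  i=11: ✗ (fails at j=11)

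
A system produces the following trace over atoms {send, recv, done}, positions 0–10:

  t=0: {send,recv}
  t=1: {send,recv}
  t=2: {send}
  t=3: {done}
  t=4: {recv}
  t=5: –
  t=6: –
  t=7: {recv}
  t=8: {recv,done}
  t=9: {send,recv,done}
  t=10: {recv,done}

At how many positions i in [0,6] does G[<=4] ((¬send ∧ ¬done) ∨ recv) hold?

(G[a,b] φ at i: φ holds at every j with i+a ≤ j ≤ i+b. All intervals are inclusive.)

3

Evaluate at each i in [0,6]:
  i=0: ✗ (fails at j=2)
  i=1: ✗ (fails at j=2)
  i=2: ✗ (fails at j=2)
  i=3: ✗ (fails at j=3)
  i=4: ✓ (all of [4,8])
  i=5: ✓ (all of [5,9])
  i=6: ✓ (all of [6,10])
Positions where it holds: {4, 5, 6} → 3.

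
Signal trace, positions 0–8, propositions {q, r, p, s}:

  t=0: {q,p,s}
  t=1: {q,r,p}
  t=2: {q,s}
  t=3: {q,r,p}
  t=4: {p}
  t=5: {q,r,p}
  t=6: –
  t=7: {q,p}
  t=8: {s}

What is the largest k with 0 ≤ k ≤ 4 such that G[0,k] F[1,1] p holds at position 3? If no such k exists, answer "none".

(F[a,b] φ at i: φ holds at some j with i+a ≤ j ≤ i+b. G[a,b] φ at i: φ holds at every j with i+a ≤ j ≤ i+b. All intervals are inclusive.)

F[1,1] p must hold from j=3 onward; find where it first fails.
  j=3: holds
  j=4: holds
  j=5: fails
Holds on [3,4], so largest k = 1.

1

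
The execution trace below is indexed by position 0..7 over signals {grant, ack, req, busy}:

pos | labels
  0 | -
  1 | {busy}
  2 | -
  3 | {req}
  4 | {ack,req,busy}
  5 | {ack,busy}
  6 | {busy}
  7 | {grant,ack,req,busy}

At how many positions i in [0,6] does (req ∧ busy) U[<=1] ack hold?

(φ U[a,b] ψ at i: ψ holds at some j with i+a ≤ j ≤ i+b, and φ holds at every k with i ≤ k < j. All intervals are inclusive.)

Evaluate at each i in [0,6]:
  i=0: ✗ (no rhs in [0,1])
  i=1: ✗ (no rhs in [1,2])
  i=2: ✗ (no rhs in [2,3])
  i=3: ✗ (lhs fails at k=3 before rhs at j=4)
  i=4: ✓ (rhs at j=4)
  i=5: ✓ (rhs at j=5)
  i=6: ✗ (lhs fails at k=6 before rhs at j=7)
Positions where it holds: {4, 5} → 2.

2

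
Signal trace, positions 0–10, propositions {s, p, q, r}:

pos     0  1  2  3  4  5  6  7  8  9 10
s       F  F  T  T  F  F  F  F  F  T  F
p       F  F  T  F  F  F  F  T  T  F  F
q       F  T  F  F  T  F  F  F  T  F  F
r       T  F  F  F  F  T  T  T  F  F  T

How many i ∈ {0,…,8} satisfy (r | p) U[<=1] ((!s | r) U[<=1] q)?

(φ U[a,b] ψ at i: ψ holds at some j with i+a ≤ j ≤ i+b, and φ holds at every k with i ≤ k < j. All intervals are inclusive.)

Evaluate at each i in [0,8]:
  i=0: ✓ (rhs at j=0)
  i=1: ✓ (rhs at j=1)
  i=2: ✗ (no rhs in [2,3])
  i=3: ✗ (lhs fails at k=3 before rhs at j=4)
  i=4: ✓ (rhs at j=4)
  i=5: ✗ (no rhs in [5,6])
  i=6: ✓ (rhs at j=7; lhs holds on [6,6])
  i=7: ✓ (rhs at j=7)
  i=8: ✓ (rhs at j=8)
Positions where it holds: {0, 1, 4, 6, 7, 8} → 6.

6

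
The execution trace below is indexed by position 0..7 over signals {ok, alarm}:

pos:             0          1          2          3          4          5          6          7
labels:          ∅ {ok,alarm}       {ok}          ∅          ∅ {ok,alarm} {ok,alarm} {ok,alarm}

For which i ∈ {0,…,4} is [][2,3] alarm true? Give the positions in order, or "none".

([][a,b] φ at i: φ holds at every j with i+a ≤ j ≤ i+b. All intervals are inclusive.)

Evaluate at each i in [0,4]:
  i=0: ✗ (fails at j=2)
  i=1: ✗ (fails at j=3)
  i=2: ✗ (fails at j=4)
  i=3: ✓ (all of [5,6])
  i=4: ✓ (all of [6,7])

3, 4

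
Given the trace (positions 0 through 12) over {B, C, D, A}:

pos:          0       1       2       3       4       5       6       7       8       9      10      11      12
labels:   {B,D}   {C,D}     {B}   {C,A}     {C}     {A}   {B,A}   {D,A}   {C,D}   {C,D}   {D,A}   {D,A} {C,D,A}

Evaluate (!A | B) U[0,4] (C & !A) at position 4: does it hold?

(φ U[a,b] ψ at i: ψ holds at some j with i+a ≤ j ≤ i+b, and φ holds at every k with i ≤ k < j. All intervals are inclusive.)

Yes

Need some j in [4,8] with (C & !A), and (!A | B) at every k in [4,j-1].
  j=4: (C & !A) holds; no prefix to check → satisfied.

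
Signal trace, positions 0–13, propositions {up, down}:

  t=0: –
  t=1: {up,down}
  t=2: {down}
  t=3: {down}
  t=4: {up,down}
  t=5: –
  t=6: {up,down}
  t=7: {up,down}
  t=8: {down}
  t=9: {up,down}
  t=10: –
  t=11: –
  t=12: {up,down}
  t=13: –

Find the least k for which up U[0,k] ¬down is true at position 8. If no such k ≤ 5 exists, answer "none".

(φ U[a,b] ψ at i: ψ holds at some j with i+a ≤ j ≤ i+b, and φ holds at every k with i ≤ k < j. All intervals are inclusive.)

none

Need earliest j ≥ 8 with ¬down, and up at every k in [8,j-1].
  j=8: rhs fails.
  j=9: rhs fails.
  j=10: rhs holds but lhs fails at k=8.
  j=11: rhs holds but lhs fails at k=8.
  j=12: rhs fails.
  j=13: rhs holds but lhs fails at k=8.
No witness within the range → none.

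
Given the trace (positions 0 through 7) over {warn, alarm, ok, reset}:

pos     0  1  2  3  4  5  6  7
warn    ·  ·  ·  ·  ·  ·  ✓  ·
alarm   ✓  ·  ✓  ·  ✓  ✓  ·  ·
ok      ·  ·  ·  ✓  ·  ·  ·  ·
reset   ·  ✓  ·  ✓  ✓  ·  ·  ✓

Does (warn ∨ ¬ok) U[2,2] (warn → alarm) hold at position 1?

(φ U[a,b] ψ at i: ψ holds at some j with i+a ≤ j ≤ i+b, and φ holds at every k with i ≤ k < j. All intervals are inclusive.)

Need some j in [3,3] with (warn → alarm), and (warn ∨ ¬ok) at every k in [1,j-1].
  j=3: (warn → alarm) holds; (warn ∨ ¬ok) holds at every k in [1,2] → satisfied.

Holds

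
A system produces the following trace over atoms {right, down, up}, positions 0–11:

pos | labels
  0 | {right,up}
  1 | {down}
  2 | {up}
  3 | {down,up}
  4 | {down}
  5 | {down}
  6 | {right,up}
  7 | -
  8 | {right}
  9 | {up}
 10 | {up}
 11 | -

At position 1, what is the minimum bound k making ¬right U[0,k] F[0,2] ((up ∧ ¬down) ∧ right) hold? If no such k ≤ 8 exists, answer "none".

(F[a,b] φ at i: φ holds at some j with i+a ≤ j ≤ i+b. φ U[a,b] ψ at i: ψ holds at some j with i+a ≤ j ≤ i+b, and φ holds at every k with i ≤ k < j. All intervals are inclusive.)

3

Need earliest j ≥ 1 with F[0,2] ((up ∧ ¬down) ∧ right), and ¬right at every k in [1,j-1].
  j=1: rhs fails.
  j=2: rhs fails.
  j=3: rhs fails.
  j=4: rhs holds; lhs holds on [1,3]. k = 3.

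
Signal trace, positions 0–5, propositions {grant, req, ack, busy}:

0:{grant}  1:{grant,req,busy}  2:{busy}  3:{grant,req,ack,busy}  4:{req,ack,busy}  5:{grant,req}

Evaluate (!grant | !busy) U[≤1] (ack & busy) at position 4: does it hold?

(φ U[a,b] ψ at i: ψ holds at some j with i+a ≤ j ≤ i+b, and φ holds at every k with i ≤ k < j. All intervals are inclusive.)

Need some j in [4,5] with (ack & busy), and (!grant | !busy) at every k in [4,j-1].
  j=4: (ack & busy) holds; no prefix to check → satisfied.

Holds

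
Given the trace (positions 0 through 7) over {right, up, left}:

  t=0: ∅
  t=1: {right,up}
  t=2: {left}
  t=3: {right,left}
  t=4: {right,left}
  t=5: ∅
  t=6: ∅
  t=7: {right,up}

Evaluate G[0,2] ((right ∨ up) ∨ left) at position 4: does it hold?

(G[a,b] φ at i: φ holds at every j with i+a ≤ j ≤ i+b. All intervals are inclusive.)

Does not hold

Check ((right ∨ up) ∨ left) at every j in [4,6]:
  j=4: true
  j=5: false
  j=6: false
Fails at j=5 → formula fails.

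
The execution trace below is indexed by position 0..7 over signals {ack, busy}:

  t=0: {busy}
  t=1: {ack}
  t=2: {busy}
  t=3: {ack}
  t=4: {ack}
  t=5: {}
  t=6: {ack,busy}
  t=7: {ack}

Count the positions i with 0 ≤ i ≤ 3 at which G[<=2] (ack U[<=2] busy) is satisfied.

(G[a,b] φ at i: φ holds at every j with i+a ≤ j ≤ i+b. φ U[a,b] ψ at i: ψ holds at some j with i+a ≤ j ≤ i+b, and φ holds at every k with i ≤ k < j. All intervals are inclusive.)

1

Evaluate at each i in [0,3]:
  i=0: ✓ (all of [0,2])
  i=1: ✗ (fails at j=3)
  i=2: ✗ (fails at j=3)
  i=3: ✗ (fails at j=3)
Positions where it holds: {0} → 1.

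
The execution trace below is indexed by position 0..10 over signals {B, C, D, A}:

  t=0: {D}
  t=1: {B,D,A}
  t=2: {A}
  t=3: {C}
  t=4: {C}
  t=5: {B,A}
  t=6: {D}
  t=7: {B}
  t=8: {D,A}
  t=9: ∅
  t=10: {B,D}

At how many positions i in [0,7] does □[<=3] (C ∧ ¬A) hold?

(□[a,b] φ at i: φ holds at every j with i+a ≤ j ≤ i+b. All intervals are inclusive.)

0

Evaluate at each i in [0,7]:
  i=0: ✗ (fails at j=0)
  i=1: ✗ (fails at j=1)
  i=2: ✗ (fails at j=2)
  i=3: ✗ (fails at j=5)
  i=4: ✗ (fails at j=5)
  i=5: ✗ (fails at j=5)
  i=6: ✗ (fails at j=6)
  i=7: ✗ (fails at j=7)
Positions where it holds: {} → 0.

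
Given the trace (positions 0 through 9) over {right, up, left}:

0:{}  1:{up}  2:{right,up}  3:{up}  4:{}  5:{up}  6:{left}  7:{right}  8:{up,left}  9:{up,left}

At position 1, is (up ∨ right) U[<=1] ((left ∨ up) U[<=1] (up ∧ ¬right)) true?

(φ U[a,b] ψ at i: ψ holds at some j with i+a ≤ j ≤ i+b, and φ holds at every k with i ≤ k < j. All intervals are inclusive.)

Holds

Need some j in [1,2] with ((left ∨ up) U[<=1] (up ∧ ¬right)), and (up ∨ right) at every k in [1,j-1].
  j=1: ((left ∨ up) U[<=1] (up ∧ ¬right)) holds; no prefix to check → satisfied.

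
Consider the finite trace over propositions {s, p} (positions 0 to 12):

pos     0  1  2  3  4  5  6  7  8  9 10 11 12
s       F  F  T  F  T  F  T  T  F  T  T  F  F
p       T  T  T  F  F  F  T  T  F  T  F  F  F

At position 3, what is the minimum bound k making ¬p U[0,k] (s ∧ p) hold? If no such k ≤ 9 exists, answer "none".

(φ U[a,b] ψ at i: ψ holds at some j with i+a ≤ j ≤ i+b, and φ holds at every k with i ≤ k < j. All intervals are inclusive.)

3

Need earliest j ≥ 3 with (s ∧ p), and ¬p at every k in [3,j-1].
  j=3: rhs fails.
  j=4: rhs fails.
  j=5: rhs fails.
  j=6: rhs holds; lhs holds on [3,5]. k = 3.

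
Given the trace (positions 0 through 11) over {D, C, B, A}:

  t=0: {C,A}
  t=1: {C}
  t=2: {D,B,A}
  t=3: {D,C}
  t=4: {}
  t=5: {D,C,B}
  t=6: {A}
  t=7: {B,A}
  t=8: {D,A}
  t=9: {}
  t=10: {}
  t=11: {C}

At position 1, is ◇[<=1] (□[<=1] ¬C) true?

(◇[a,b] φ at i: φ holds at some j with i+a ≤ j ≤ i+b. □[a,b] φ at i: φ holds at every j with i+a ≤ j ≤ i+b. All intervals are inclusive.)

Check □[<=1] ¬C at each j in [1,2]:
  j=1: fails at 1
  j=2: fails at 3
No position in the window satisfies it → formula fails.

False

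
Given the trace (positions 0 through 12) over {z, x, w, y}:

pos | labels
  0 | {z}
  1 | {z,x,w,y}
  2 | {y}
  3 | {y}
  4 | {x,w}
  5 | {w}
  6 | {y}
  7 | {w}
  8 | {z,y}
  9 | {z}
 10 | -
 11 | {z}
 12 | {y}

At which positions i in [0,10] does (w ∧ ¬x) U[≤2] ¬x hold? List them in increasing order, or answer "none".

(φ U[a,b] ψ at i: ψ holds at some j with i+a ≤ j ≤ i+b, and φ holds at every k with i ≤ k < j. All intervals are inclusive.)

0, 2, 3, 5, 6, 7, 8, 9, 10

Evaluate at each i in [0,10]:
  i=0: ✓ (rhs at j=0)
  i=1: ✗ (lhs fails at k=1 before rhs at j=2)
  i=2: ✓ (rhs at j=2)
  i=3: ✓ (rhs at j=3)
  i=4: ✗ (lhs fails at k=4 before rhs at j=5)
  i=5: ✓ (rhs at j=5)
  i=6: ✓ (rhs at j=6)
  i=7: ✓ (rhs at j=7)
  i=8: ✓ (rhs at j=8)
  i=9: ✓ (rhs at j=9)
  i=10: ✓ (rhs at j=10)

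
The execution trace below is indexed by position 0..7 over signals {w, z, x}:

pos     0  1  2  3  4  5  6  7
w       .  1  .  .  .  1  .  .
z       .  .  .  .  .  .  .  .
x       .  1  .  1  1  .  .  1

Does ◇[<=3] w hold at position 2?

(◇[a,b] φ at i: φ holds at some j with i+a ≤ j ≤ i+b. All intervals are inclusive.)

Check w at each j in [2,5]:
  j=2: false
  j=3: false
  j=4: false
  j=5: true
Found at j=5 → formula holds.

Yes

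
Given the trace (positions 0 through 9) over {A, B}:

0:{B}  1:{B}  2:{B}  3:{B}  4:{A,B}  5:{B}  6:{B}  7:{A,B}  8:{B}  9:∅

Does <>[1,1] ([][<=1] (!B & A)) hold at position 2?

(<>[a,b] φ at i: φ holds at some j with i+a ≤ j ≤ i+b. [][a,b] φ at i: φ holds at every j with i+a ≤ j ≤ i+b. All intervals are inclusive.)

False

Check [][<=1] (!B & A) at each j in [3,3]:
  j=3: fails at 3
No position in the window satisfies it → formula fails.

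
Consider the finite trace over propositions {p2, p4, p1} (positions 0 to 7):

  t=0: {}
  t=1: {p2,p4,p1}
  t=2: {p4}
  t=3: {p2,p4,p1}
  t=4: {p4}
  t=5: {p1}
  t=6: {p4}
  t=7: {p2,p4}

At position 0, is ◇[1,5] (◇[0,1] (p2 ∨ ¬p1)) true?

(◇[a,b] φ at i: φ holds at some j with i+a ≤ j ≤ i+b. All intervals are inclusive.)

Holds

Check ◇[0,1] (p2 ∨ ¬p1) at each j in [1,5]:
  j=1: holds (witness at 1)
  j=2: holds (witness at 2)
  j=3: holds (witness at 3)
  j=4: holds (witness at 4)
  j=5: holds (witness at 6)
Found at j=1 → formula holds.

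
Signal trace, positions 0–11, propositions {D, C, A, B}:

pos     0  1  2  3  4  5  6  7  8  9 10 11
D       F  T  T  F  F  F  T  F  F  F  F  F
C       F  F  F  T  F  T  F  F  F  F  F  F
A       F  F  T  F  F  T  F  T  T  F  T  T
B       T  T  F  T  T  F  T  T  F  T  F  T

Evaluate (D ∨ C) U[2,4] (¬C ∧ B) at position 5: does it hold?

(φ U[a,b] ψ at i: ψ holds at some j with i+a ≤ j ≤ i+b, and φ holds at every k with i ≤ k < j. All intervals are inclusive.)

Need some j in [7,9] with (¬C ∧ B), and (D ∨ C) at every k in [5,j-1].
  j=7: (¬C ∧ B) holds; (D ∨ C) holds at every k in [5,6] → satisfied.

True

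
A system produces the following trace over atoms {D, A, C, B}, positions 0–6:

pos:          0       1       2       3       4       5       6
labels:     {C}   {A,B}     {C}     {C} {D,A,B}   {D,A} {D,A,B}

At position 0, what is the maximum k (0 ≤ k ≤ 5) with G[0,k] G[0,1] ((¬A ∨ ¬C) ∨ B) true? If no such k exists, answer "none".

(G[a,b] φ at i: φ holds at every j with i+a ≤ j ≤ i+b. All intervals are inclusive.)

5

G[0,1] ((¬A ∨ ¬C) ∨ B) must hold from j=0 onward; find where it first fails.
  j=0: holds
  j=1: holds
  j=2: holds
  j=3: holds
  j=4: holds
  j=5: holds
Holds through j=5; largest k = 5.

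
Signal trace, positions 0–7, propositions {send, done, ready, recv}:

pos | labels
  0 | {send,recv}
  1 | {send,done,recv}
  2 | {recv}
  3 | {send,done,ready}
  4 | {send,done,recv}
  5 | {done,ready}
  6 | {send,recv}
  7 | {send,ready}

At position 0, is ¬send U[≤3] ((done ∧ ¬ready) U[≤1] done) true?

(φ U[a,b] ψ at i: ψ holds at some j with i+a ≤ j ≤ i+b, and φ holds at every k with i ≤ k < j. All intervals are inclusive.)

No

Need some j in [0,3] with ((done ∧ ¬ready) U[≤1] done), and ¬send at every k in [0,j-1].
  j=0: ((done ∧ ¬ready) U[≤1] done) — fails.
  j=1: ((done ∧ ¬ready) U[≤1] done) holds, but ¬send fails at k=0 → not this j.
  j=2: ((done ∧ ¬ready) U[≤1] done) — fails.
  j=3: ((done ∧ ¬ready) U[≤1] done) holds, but ¬send fails at k=0 → not this j.
No j in the window works → until fails.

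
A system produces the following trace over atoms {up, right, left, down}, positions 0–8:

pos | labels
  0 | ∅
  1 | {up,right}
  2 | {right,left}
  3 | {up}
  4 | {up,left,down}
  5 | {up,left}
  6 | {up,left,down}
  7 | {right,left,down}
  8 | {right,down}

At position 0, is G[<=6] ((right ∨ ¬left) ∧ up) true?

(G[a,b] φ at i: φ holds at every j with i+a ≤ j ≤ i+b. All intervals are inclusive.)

Does not hold

Check ((right ∨ ¬left) ∧ up) at every j in [0,6]:
  j=0: false
  j=1: true
  j=2: false
  j=3: true
  j=4: false
  j=5: false
  j=6: false
Fails at j=0 → formula fails.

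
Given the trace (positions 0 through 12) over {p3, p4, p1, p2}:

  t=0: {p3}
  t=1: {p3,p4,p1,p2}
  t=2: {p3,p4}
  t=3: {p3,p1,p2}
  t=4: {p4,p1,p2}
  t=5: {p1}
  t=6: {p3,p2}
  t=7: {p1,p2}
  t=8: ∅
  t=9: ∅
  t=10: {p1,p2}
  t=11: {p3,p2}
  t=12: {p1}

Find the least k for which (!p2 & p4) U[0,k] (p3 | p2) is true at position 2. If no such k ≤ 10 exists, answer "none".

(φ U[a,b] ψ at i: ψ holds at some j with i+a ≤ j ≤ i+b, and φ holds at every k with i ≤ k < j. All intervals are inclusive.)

Need earliest j ≥ 2 with (p3 | p2), and (!p2 & p4) at every k in [2,j-1].
  j=2: rhs holds (empty prefix). k = 0.

0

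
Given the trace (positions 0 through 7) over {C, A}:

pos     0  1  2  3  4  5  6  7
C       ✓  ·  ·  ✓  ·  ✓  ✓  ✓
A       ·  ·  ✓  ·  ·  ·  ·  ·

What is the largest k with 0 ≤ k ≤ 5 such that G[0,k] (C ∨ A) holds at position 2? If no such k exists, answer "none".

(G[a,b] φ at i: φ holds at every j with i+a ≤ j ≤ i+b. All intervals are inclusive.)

1

(C ∨ A) must hold from j=2 onward; find where it first fails.
  j=2: holds
  j=3: holds
  j=4: fails
Holds on [2,3], so largest k = 1.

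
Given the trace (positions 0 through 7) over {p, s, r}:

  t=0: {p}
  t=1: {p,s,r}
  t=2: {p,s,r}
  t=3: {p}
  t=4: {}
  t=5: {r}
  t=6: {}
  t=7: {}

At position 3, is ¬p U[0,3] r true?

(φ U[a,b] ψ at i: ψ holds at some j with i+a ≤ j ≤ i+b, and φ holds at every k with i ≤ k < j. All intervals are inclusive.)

False

Need some j in [3,6] with r, and ¬p at every k in [3,j-1].
  j=3: r false.
  j=4: r false.
  j=5: r holds, but ¬p fails at k=3 → not this j.
  j=6: r false.
No j in the window works → until fails.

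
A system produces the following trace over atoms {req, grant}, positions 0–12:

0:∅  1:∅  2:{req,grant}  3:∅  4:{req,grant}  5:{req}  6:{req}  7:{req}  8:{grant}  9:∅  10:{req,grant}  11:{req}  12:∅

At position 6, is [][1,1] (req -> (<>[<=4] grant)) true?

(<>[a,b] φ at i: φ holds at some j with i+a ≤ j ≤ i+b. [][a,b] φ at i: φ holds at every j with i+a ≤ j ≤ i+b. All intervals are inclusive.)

Yes

Check (req -> (<>[<=4] grant)) at every j in [7,7]:
  j=7: antecedent true; consequent holds (witness at 8) → ✓
All positions satisfy it → formula holds.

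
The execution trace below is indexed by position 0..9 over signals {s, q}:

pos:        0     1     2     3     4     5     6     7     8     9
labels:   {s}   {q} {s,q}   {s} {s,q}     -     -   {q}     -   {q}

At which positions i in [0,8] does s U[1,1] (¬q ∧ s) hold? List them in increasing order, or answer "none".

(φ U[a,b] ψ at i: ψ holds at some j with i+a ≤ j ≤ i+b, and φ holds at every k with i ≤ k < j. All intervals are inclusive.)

Evaluate at each i in [0,8]:
  i=0: ✗ (no rhs in [1,1])
  i=1: ✗ (no rhs in [2,2])
  i=2: ✓ (rhs at j=3; lhs holds on [2,2])
  i=3: ✗ (no rhs in [4,4])
  i=4: ✗ (no rhs in [5,5])
  i=5: ✗ (no rhs in [6,6])
  i=6: ✗ (no rhs in [7,7])
  i=7: ✗ (no rhs in [8,8])
  i=8: ✗ (no rhs in [9,9])

2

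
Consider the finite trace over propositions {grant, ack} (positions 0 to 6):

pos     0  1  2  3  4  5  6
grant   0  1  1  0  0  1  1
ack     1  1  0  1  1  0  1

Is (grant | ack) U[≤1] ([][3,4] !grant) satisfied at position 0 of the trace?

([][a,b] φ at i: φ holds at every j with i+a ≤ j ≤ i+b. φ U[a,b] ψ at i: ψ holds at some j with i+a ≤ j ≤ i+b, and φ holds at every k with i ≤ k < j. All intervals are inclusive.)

Holds

Need some j in [0,1] with [][3,4] !grant, and (grant | ack) at every k in [0,j-1].
  j=0: [][3,4] !grant holds; no prefix to check → satisfied.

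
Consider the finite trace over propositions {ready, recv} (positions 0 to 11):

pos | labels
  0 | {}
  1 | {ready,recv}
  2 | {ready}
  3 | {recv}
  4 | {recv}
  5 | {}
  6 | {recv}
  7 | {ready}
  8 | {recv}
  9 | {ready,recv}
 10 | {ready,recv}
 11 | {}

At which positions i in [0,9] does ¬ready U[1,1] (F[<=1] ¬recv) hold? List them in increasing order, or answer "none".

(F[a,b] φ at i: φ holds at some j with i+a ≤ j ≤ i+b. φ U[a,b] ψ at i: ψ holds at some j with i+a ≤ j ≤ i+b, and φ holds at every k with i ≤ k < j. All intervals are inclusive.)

0, 3, 4, 5, 6

Evaluate at each i in [0,9]:
  i=0: ✓ (rhs at j=1; lhs holds on [0,0])
  i=1: ✗ (lhs fails at k=1 before rhs at j=2)
  i=2: ✗ (no rhs in [3,3])
  i=3: ✓ (rhs at j=4; lhs holds on [3,3])
  i=4: ✓ (rhs at j=5; lhs holds on [4,4])
  i=5: ✓ (rhs at j=6; lhs holds on [5,5])
  i=6: ✓ (rhs at j=7; lhs holds on [6,6])
  i=7: ✗ (no rhs in [8,8])
  i=8: ✗ (no rhs in [9,9])
  i=9: ✗ (lhs fails at k=9 before rhs at j=10)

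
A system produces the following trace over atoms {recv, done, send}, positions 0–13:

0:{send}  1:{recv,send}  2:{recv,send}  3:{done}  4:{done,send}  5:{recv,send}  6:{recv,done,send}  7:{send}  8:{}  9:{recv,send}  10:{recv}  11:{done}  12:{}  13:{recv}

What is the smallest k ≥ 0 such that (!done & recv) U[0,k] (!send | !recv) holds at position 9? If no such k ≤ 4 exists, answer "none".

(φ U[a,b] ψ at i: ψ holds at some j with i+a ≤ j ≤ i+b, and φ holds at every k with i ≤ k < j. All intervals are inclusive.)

1

Need earliest j ≥ 9 with (!send | !recv), and (!done & recv) at every k in [9,j-1].
  j=9: rhs fails.
  j=10: rhs holds; lhs holds on [9,9]. k = 1.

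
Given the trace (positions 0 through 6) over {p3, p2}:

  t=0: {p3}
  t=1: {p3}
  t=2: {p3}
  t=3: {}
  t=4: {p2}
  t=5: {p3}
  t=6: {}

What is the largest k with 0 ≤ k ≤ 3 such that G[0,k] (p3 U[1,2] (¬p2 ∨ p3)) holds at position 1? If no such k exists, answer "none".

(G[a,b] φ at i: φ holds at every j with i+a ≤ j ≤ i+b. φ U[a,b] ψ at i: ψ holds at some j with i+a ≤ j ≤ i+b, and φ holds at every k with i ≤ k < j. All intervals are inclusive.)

(p3 U[1,2] (¬p2 ∨ p3)) must hold from j=1 onward; find where it first fails.
  j=1: holds
  j=2: holds
  j=3: fails
Holds on [1,2], so largest k = 1.

1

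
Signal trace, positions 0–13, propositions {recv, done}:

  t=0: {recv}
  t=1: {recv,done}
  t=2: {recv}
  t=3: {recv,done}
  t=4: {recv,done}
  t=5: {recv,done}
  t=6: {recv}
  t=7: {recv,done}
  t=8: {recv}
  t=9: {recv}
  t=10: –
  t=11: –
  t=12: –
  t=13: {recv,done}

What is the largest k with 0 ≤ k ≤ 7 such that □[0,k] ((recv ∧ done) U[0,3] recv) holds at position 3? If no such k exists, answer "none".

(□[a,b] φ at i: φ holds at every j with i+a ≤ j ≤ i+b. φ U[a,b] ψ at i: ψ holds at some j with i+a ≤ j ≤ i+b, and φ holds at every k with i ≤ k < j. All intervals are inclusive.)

6

((recv ∧ done) U[0,3] recv) must hold from j=3 onward; find where it first fails.
  j=3: holds
  j=4: holds
  j=5: holds
  j=6: holds
  j=7: holds
  j=8: holds
  j=9: holds
  j=10: fails
Holds on [3,9], so largest k = 6.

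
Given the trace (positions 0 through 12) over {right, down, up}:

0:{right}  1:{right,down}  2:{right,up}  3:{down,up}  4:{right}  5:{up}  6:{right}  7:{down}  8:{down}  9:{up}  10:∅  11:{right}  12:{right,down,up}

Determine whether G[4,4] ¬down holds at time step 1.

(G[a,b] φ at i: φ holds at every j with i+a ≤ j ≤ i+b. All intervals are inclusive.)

Check ¬down at every j in [5,5]:
  j=5: true
All positions satisfy it → formula holds.

Holds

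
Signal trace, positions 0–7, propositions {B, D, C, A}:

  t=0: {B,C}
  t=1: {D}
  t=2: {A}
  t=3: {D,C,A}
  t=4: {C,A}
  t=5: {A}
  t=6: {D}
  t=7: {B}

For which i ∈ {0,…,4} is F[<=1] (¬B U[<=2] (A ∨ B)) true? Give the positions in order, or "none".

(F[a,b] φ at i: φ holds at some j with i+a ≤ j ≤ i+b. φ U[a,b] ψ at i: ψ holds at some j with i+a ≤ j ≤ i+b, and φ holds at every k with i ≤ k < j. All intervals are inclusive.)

0, 1, 2, 3, 4

Evaluate at each i in [0,4]:
  i=0: ✓ (witness j=0)
  i=1: ✓ (witness j=1)
  i=2: ✓ (witness j=2)
  i=3: ✓ (witness j=3)
  i=4: ✓ (witness j=4)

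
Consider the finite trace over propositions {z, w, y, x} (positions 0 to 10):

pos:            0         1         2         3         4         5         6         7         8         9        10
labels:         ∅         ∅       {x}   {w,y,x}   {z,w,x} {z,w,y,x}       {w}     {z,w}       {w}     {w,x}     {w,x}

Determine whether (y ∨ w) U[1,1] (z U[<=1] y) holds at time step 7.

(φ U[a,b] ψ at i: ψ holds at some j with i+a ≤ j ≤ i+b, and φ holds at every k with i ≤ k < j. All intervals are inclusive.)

Need some j in [8,8] with (z U[<=1] y), and (y ∨ w) at every k in [7,j-1].
  j=8: (z U[<=1] y) — fails.
No j in the window works → until fails.

Does not hold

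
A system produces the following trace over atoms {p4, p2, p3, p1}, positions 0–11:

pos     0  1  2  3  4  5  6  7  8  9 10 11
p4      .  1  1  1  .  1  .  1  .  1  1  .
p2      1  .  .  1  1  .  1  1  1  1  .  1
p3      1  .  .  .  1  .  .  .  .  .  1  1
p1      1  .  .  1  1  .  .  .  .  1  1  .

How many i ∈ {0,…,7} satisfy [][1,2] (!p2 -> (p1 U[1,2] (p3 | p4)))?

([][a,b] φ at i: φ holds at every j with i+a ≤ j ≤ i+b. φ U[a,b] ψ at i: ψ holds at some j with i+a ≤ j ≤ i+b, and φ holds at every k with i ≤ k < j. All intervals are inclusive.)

Evaluate at each i in [0,7]:
  i=0: ✗ (fails at j=1)
  i=1: ✗ (fails at j=2)
  i=2: ✓ (all of [3,4])
  i=3: ✗ (fails at j=5)
  i=4: ✗ (fails at j=5)
  i=5: ✓ (all of [6,7])
  i=6: ✓ (all of [7,8])
  i=7: ✓ (all of [8,9])
Positions where it holds: {2, 5, 6, 7} → 4.

4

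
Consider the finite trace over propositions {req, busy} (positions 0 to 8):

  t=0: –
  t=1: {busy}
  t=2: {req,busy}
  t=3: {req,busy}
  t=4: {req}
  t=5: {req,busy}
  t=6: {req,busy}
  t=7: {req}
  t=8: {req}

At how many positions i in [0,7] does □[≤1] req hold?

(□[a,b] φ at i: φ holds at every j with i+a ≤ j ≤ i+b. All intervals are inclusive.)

6

Evaluate at each i in [0,7]:
  i=0: ✗ (fails at j=0)
  i=1: ✗ (fails at j=1)
  i=2: ✓ (all of [2,3])
  i=3: ✓ (all of [3,4])
  i=4: ✓ (all of [4,5])
  i=5: ✓ (all of [5,6])
  i=6: ✓ (all of [6,7])
  i=7: ✓ (all of [7,8])
Positions where it holds: {2, 3, 4, 5, 6, 7} → 6.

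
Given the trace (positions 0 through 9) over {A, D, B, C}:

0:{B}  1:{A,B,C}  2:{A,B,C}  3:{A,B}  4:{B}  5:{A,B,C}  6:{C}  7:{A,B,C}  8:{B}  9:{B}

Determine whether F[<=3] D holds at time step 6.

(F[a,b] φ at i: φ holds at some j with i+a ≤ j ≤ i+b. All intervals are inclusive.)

No

Check D at each j in [6,9]:
  j=6: false
  j=7: false
  j=8: false
  j=9: false
No position in the window satisfies it → formula fails.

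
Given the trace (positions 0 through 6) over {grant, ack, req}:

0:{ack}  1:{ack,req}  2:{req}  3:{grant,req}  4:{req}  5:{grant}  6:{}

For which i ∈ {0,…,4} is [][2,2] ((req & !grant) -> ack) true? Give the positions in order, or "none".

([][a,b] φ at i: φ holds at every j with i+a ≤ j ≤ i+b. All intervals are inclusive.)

Evaluate at each i in [0,4]:
  i=0: ✗ (fails at j=2)
  i=1: ✓ (all of [3,3])
  i=2: ✗ (fails at j=4)
  i=3: ✓ (all of [5,5])
  i=4: ✓ (all of [6,6])

1, 3, 4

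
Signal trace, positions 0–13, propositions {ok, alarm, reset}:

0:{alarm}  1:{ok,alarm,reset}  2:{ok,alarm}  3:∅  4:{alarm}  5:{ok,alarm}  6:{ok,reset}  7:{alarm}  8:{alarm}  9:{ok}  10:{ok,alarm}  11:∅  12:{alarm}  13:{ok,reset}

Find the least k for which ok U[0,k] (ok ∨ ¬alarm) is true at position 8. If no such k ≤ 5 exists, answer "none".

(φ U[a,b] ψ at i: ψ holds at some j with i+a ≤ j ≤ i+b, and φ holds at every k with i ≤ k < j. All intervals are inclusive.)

none

Need earliest j ≥ 8 with (ok ∨ ¬alarm), and ok at every k in [8,j-1].
  j=8: rhs fails.
  j=9: rhs holds but lhs fails at k=8.
  j=10: rhs holds but lhs fails at k=8.
  j=11: rhs holds but lhs fails at k=8.
  j=12: rhs fails.
  j=13: rhs holds but lhs fails at k=8.
No witness within the range → none.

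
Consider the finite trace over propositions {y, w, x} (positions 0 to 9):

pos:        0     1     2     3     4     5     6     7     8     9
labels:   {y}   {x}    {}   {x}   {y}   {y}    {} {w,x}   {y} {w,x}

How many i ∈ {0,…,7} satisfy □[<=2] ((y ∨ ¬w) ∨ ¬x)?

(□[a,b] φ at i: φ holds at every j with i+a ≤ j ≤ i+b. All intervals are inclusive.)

Evaluate at each i in [0,7]:
  i=0: ✓ (all of [0,2])
  i=1: ✓ (all of [1,3])
  i=2: ✓ (all of [2,4])
  i=3: ✓ (all of [3,5])
  i=4: ✓ (all of [4,6])
  i=5: ✗ (fails at j=7)
  i=6: ✗ (fails at j=7)
  i=7: ✗ (fails at j=7)
Positions where it holds: {0, 1, 2, 3, 4} → 5.

5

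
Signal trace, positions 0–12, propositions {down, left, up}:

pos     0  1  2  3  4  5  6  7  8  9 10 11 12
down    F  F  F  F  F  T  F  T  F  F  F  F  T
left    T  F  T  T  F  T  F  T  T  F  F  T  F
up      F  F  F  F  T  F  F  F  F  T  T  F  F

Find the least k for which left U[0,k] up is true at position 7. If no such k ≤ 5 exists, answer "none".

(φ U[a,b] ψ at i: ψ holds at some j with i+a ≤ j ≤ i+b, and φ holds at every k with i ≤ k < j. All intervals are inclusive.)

Need earliest j ≥ 7 with up, and left at every k in [7,j-1].
  j=7: rhs fails.
  j=8: rhs fails.
  j=9: rhs holds; lhs holds on [7,8]. k = 2.

2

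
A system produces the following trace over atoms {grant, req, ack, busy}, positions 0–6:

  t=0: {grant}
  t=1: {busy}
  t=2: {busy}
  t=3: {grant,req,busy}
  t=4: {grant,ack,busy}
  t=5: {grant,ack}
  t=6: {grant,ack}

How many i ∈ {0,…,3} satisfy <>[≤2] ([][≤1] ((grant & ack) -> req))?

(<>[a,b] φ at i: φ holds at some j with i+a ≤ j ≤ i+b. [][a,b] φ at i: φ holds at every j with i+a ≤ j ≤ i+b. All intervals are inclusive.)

3

Evaluate at each i in [0,3]:
  i=0: ✓ (witness j=0)
  i=1: ✓ (witness j=1)
  i=2: ✓ (witness j=2)
  i=3: ✗ (none in [3,5])
Positions where it holds: {0, 1, 2} → 3.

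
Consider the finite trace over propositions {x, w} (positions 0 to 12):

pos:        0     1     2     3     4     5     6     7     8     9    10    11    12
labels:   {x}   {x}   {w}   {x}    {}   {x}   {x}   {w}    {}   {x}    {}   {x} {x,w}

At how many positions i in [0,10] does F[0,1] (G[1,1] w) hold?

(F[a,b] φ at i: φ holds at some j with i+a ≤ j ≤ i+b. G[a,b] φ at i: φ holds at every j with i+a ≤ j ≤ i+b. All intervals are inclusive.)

5

Evaluate at each i in [0,10]:
  i=0: ✓ (witness j=1)
  i=1: ✓ (witness j=1)
  i=2: ✗ (none in [2,3])
  i=3: ✗ (none in [3,4])
  i=4: ✗ (none in [4,5])
  i=5: ✓ (witness j=6)
  i=6: ✓ (witness j=6)
  i=7: ✗ (none in [7,8])
  i=8: ✗ (none in [8,9])
  i=9: ✗ (none in [9,10])
  i=10: ✓ (witness j=11)
Positions where it holds: {0, 1, 5, 6, 10} → 5.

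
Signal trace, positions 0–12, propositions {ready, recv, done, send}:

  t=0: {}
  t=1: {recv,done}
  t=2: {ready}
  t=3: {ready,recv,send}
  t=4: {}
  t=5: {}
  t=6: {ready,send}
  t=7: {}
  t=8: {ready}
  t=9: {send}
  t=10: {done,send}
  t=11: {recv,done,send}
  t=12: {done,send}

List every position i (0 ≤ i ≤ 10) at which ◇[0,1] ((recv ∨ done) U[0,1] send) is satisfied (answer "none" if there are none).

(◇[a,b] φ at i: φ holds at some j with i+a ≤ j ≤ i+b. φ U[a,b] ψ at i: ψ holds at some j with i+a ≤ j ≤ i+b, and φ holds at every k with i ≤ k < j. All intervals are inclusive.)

Evaluate at each i in [0,10]:
  i=0: ✗ (none in [0,1])
  i=1: ✗ (none in [1,2])
  i=2: ✓ (witness j=3)
  i=3: ✓ (witness j=3)
  i=4: ✗ (none in [4,5])
  i=5: ✓ (witness j=6)
  i=6: ✓ (witness j=6)
  i=7: ✗ (none in [7,8])
  i=8: ✓ (witness j=9)
  i=9: ✓ (witness j=9)
  i=10: ✓ (witness j=10)

2, 3, 5, 6, 8, 9, 10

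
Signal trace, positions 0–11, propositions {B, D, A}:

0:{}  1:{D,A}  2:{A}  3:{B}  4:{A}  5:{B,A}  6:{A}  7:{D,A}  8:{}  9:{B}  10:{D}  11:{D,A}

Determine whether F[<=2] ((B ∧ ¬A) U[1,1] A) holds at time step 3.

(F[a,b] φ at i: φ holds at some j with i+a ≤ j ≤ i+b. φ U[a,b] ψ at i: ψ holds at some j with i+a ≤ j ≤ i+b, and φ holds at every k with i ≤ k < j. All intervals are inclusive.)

True

Check ((B ∧ ¬A) U[1,1] A) at each j in [3,5]:
  j=3: holds
  j=4: fails
  j=5: fails
Found at j=3 → formula holds.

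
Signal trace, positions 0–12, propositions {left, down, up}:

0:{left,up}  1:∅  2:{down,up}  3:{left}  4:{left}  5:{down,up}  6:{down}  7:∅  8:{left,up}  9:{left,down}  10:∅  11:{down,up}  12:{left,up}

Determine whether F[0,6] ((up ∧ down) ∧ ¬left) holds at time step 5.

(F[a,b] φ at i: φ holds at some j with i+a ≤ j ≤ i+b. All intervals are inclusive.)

Yes

Check ((up ∧ down) ∧ ¬left) at each j in [5,11]:
  j=5: true
  j=6: false
  j=7: false
  j=8: false
  j=9: false
  j=10: false
  j=11: true
Found at j=5 → formula holds.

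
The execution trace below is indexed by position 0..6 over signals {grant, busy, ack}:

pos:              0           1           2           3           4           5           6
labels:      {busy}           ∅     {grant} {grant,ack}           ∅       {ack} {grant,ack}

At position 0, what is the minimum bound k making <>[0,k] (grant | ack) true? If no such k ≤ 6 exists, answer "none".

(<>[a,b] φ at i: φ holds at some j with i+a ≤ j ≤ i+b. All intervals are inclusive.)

Scan j = 0,1,… for (grant | ack):
  j=0: fails
  j=1: fails
  j=2: holds
First hit at j=2, so smallest k = 2-0 = 2.

2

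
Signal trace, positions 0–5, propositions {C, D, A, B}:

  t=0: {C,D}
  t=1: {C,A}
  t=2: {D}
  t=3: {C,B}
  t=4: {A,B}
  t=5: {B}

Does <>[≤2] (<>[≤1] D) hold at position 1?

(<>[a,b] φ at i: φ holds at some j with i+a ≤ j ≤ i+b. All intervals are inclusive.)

Check <>[≤1] D at each j in [1,3]:
  j=1: holds (witness at 2)
  j=2: holds (witness at 2)
  j=3: fails (none in [3,4])
Found at j=1 → formula holds.

Holds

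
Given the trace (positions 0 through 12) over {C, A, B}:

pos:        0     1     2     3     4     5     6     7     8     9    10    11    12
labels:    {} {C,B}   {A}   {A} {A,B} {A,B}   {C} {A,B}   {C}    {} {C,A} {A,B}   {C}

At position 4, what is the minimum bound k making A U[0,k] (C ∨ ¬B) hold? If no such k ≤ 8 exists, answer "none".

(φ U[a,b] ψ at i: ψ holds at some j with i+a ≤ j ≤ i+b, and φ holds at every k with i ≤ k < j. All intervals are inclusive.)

2

Need earliest j ≥ 4 with (C ∨ ¬B), and A at every k in [4,j-1].
  j=4: rhs fails.
  j=5: rhs fails.
  j=6: rhs holds; lhs holds on [4,5]. k = 2.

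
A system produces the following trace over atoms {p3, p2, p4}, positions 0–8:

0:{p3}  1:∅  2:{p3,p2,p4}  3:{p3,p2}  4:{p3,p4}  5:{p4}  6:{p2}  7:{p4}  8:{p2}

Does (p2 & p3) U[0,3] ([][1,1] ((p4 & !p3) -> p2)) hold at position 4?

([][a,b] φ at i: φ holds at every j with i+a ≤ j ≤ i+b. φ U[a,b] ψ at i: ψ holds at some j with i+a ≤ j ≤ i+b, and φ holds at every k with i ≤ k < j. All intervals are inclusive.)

No

Need some j in [4,7] with [][1,1] ((p4 & !p3) -> p2), and (p2 & p3) at every k in [4,j-1].
  j=4: [][1,1] ((p4 & !p3) -> p2) — fails at 5.
  j=5: [][1,1] ((p4 & !p3) -> p2) holds, but (p2 & p3) fails at k=4 → not this j.
  j=6: [][1,1] ((p4 & !p3) -> p2) — fails at 7.
  j=7: [][1,1] ((p4 & !p3) -> p2) holds, but (p2 & p3) fails at k=4 → not this j.
No j in the window works → until fails.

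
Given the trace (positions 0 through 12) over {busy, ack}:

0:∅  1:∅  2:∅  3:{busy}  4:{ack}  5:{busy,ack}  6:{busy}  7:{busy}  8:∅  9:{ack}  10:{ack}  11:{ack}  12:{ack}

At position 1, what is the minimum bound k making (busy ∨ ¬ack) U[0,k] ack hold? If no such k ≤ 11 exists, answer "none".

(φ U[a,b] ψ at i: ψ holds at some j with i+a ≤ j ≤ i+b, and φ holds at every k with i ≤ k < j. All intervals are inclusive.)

Need earliest j ≥ 1 with ack, and (busy ∨ ¬ack) at every k in [1,j-1].
  j=1: rhs fails.
  j=2: rhs fails.
  j=3: rhs fails.
  j=4: rhs holds; lhs holds on [1,3]. k = 3.

3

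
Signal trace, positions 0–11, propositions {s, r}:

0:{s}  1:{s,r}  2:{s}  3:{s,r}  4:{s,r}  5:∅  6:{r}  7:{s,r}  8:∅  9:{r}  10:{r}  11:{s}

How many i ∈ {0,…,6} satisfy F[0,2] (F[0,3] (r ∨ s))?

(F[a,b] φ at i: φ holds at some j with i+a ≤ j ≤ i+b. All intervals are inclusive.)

7

Evaluate at each i in [0,6]:
  i=0: ✓ (witness j=0)
  i=1: ✓ (witness j=1)
  i=2: ✓ (witness j=2)
  i=3: ✓ (witness j=3)
  i=4: ✓ (witness j=4)
  i=5: ✓ (witness j=5)
  i=6: ✓ (witness j=6)
Positions where it holds: {0, 1, 2, 3, 4, 5, 6} → 7.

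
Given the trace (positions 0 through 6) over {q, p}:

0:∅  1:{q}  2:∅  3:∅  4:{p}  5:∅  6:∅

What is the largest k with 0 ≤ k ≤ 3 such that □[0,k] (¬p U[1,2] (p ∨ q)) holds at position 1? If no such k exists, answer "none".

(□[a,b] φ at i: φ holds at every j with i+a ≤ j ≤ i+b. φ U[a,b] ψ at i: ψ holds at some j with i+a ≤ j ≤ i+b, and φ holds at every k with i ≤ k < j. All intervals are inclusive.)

none

(¬p U[1,2] (p ∨ q)) must hold from j=1 onward; find where it first fails.
  j=1: fails → no k works.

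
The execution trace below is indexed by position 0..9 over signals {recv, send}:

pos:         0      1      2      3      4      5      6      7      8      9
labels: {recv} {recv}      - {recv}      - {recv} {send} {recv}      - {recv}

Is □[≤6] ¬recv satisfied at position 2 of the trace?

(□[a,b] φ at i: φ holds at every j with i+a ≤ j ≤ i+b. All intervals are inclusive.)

Check ¬recv at every j in [2,8]:
  j=2: true
  j=3: false
  j=4: true
  j=5: false
  j=6: true
  j=7: false
  j=8: true
Fails at j=3 → formula fails.

No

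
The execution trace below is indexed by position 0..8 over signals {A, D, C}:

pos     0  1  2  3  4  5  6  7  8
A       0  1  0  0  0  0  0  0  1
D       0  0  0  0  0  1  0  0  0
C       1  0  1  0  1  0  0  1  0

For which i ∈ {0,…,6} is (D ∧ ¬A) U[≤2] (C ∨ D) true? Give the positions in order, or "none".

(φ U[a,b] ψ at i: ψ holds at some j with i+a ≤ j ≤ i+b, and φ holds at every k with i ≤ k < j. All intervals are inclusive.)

0, 2, 4, 5

Evaluate at each i in [0,6]:
  i=0: ✓ (rhs at j=0)
  i=1: ✗ (lhs fails at k=1 before rhs at j=2)
  i=2: ✓ (rhs at j=2)
  i=3: ✗ (lhs fails at k=3 before rhs at j=4)
  i=4: ✓ (rhs at j=4)
  i=5: ✓ (rhs at j=5)
  i=6: ✗ (lhs fails at k=6 before rhs at j=7)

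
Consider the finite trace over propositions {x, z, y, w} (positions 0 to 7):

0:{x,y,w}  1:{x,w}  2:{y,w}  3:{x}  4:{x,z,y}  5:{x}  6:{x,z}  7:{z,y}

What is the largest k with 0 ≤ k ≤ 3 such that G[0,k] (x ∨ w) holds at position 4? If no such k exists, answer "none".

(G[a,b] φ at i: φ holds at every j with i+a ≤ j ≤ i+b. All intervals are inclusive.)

(x ∨ w) must hold from j=4 onward; find where it first fails.
  j=4: holds
  j=5: holds
  j=6: holds
  j=7: fails
Holds on [4,6], so largest k = 2.

2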